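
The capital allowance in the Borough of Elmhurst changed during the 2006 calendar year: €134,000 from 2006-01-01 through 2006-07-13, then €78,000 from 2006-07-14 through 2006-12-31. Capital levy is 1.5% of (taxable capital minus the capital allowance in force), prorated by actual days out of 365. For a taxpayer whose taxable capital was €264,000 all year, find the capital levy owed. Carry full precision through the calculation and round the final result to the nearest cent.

€2,343.53

2006-01-01 to 2006-07-13: 194 days, exemption €134,000 → (€264,000 − €134,000) × 1.5% × 194/365 = €1,036.4384
2006-07-14 to 2006-12-31: 171 days, exemption €78,000 → (€264,000 − €78,000) × 1.5% × 171/365 = €1,307.0959
Total = €2,343.5342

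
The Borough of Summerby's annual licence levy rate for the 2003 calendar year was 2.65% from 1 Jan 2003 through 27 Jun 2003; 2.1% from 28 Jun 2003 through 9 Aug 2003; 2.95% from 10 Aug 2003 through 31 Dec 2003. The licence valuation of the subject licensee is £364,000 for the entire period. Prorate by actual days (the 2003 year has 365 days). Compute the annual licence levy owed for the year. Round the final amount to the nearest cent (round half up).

1 Jan – 27 Jun 2003: 178 days at 2.65% → £364,000 × 2.65% × 178/365 = £4,704.0767
28 Jun – 9 Aug 2003: 43 days at 2.1% → £364,000 × 2.1% × 43/365 = £900.5260
10 Aug – 31 Dec 2003: 144 days at 2.95% → £364,000 × 2.95% × 144/365 = £4,236.3616
Total = £9,840.9644

£9,840.96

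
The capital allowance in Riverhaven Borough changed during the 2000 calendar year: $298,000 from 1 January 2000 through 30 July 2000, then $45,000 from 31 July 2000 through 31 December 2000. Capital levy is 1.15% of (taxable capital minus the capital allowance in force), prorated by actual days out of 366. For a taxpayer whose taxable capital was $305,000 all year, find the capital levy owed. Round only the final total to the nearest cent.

1 January – 30 July 2000: 212 days, exemption $298,000 → ($305,000 − $298,000) × 1.15% × 212/366 = $46.6284
31 July – 31 December 2000: 154 days, exemption $45,000 → ($305,000 − $45,000) × 1.15% × 154/366 = $1,258.0874
Total = $1,304.7158

$1,304.72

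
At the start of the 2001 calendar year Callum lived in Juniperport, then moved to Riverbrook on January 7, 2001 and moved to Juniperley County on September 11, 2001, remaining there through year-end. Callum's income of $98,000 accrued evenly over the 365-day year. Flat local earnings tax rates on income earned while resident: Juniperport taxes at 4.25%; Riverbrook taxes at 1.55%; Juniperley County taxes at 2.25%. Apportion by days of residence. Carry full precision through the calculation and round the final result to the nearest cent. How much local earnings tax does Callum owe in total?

Juniperport, January 1 – January 6, 2001: 6 days → $98,000 × 4.25% × 6/365 = $68.4658
Riverbrook, January 7 – September 10, 2001: 247 days → $98,000 × 1.55% × 247/365 = $1,027.9260
Juniperley County, September 11 – December 31, 2001: 112 days → $98,000 × 2.25% × 112/365 = $676.6027
Total = $1,772.9945

$1,772.99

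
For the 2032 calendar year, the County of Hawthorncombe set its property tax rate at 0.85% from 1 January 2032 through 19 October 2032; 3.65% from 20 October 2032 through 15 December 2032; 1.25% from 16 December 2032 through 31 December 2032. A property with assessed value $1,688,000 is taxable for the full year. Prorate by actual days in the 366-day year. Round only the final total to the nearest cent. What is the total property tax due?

1 January – 19 October 2032: 293 days at 0.85% → $1,688,000 × 0.85% × 293/366 = $11,486.2404
20 October – 15 December 2032: 57 days at 3.65% → $1,688,000 × 3.65% × 57/366 = $9,595.3115
16 December – 31 December 2032: 16 days at 1.25% → $1,688,000 × 1.25% × 16/366 = $922.4044
Total = $22,003.9563

$22,003.96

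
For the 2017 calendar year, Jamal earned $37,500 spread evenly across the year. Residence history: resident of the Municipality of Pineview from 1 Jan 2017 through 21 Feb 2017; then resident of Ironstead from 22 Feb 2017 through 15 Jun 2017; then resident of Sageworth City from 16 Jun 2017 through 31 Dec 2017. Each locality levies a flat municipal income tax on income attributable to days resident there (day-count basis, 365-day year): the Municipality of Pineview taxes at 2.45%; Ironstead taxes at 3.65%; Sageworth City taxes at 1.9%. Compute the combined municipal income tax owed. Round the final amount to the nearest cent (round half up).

The Municipality of Pineview, 1 Jan – 21 Feb 2017: 52 days → $37,500 × 2.45% × 52/365 = $130.8904
Ironstead, 22 Feb – 15 Jun 2017: 114 days → $37,500 × 3.65% × 114/365 = $427.5000
Sageworth City, 16 Jun – 31 Dec 2017: 199 days → $37,500 × 1.9% × 199/365 = $388.4589
Total = $946.8493

$946.85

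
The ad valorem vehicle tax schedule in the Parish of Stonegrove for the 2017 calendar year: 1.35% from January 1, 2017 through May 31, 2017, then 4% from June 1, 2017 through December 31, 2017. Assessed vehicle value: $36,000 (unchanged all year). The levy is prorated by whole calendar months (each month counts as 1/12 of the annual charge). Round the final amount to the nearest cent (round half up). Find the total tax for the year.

January 1 – May 31, 2017: 5 months at 1.35% → $36,000 × 1.35% × 5/12 = $202.5000
June 1 – December 31, 2017: 7 months at 4% → $36,000 × 4% × 7/12 = $840.0000
Total = $1,042.5000

$1,042.50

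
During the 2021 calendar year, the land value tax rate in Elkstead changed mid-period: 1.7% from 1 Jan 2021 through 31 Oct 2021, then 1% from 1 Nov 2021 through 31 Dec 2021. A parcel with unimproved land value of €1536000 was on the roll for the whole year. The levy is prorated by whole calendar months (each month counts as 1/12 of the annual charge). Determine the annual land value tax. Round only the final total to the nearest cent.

€24320.00

1 Jan – 31 Oct 2021: 10 months at 1.7% → €1536000 × 1.7% × 10/12 = €21760.0000
1 Nov – 31 Dec 2021: 2 months at 1% → €1536000 × 1% × 2/12 = €2560.0000
Total = €24320.0000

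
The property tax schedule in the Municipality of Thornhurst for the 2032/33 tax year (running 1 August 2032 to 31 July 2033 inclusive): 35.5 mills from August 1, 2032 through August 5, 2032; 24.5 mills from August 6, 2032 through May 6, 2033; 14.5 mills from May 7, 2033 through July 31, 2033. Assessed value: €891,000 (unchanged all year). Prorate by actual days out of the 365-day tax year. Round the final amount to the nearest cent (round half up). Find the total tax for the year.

€19,864.42

August 1 – August 5, 2032: 5 days at 35.5 mills → €891,000 × 3.55% × 5/365 = €433.2945
August 6, 2032 – May 6, 2033: 274 days at 24.5 mills → €891,000 × 2.45% × 274/365 = €16,387.0767
May 7 – July 31, 2033: 86 days at 14.5 mills → €891,000 × 1.45% × 86/365 = €3,044.0466
Total = €19,864.4178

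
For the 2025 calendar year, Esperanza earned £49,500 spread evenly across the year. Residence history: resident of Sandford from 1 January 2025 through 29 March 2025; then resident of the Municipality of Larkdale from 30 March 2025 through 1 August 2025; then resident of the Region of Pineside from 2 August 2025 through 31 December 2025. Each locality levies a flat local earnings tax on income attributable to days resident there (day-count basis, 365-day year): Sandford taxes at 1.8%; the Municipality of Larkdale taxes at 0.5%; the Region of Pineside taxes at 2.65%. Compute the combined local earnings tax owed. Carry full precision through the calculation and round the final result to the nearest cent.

Sandford, 1 January – 29 March 2025: 88 days → £49,500 × 1.8% × 88/365 = £214.8164
The Municipality of Larkdale, 30 March – 1 August 2025: 125 days → £49,500 × 0.5% × 125/365 = £84.7603
The Region of Pineside, 2 August – 31 December 2025: 152 days → £49,500 × 2.65% × 152/365 = £546.2630
Total = £845.8397

£845.84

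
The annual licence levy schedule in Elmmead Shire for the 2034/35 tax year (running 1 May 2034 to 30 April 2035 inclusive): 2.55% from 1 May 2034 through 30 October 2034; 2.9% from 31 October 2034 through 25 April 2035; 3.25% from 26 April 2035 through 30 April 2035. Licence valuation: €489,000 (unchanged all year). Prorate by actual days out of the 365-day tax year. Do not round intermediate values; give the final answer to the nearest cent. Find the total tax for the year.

€13,346.35

1 May – 30 October 2034: 183 days at 2.55% → €489,000 × 2.55% × 183/365 = €6,251.8315
31 October 2034 – 25 April 2035: 177 days at 2.9% → €489,000 × 2.9% × 177/365 = €6,876.8137
26 April – 30 April 2035: 5 days at 3.25% → €489,000 × 3.25% × 5/365 = €217.7055
Total = €13,346.3507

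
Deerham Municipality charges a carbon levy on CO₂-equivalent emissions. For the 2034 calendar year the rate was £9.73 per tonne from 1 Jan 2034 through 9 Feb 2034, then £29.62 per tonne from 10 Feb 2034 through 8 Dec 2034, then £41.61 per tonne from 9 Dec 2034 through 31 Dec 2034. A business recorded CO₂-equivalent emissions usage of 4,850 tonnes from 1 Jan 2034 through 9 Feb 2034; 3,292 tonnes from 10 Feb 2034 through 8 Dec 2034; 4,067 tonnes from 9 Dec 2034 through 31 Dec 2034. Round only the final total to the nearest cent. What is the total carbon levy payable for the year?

1 Jan – 9 Feb 2034: 4,850 tonnes at £9.73/tonne → £47,190.50
10 Feb – 8 Dec 2034: 3,292 tonnes at £29.62/tonne → £97,509.04
9 Dec – 31 Dec 2034: 4,067 tonnes at £41.61/tonne → £169,227.87

£313,927.41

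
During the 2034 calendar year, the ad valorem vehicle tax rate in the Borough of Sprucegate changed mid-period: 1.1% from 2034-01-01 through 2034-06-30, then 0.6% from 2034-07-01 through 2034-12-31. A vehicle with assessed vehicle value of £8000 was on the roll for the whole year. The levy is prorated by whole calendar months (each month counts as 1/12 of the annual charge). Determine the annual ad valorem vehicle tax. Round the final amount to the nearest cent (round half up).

2034-01-01 to 2034-06-30: 6 months at 1.1% → £8000 × 1.1% × 6/12 = £44.0000
2034-07-01 to 2034-12-31: 6 months at 0.6% → £8000 × 0.6% × 6/12 = £24.0000
Total = £68.0000

£68.00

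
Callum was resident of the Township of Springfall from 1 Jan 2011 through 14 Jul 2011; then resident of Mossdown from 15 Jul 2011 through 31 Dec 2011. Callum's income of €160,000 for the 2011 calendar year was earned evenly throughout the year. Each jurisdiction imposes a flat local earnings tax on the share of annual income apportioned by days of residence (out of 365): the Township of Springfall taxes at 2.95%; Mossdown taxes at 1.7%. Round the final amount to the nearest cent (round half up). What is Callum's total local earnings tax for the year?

€3,788.49

The Township of Springfall, 1 Jan – 14 Jul 2011: 195 days → €160,000 × 2.95% × 195/365 = €2,521.6438
Mossdown, 15 Jul – 31 Dec 2011: 170 days → €160,000 × 1.7% × 170/365 = €1,266.8493
Total = €3,788.4932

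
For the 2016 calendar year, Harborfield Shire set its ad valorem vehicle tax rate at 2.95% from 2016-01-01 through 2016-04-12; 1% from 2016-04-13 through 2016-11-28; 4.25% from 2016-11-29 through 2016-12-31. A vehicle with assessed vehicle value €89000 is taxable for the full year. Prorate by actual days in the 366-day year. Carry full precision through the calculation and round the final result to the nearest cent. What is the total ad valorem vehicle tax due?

€1639.20

2016-01-01 to 2016-04-12: 103 days at 2.95% → €89000 × 2.95% × 103/366 = €738.8702
2016-04-13 to 2016-11-28: 230 days at 1% → €89000 × 1% × 230/366 = €559.2896
2016-11-29 to 2016-12-31: 33 days at 4.25% → €89000 × 4.25% × 33/366 = €341.0451
Total = €1639.2049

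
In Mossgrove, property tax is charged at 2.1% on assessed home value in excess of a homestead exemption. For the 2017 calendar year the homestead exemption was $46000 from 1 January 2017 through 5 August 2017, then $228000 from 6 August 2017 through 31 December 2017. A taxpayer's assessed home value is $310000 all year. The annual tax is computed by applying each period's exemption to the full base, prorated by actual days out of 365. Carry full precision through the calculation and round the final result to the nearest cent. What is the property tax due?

1 January – 5 August 2017: 217 days, exemption $46000 → ($310000 − $46000) × 2.1% × 217/365 = $3296.0219
6 August – 31 December 2017: 148 days, exemption $228000 → ($310000 − $228000) × 2.1% × 148/365 = $698.2356
Total = $3994.2575

$3994.26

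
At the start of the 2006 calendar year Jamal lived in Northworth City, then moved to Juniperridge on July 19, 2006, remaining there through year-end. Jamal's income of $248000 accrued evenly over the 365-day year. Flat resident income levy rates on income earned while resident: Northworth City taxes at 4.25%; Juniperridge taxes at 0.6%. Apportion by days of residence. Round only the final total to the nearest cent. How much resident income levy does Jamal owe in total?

$6423.20

Northworth City, January 1 – July 18, 2006: 199 days → $248000 × 4.25% × 199/365 = $5746.4658
Juniperridge, July 19 – December 31, 2006: 166 days → $248000 × 0.6% × 166/365 = $676.7342
Total = $6423.2000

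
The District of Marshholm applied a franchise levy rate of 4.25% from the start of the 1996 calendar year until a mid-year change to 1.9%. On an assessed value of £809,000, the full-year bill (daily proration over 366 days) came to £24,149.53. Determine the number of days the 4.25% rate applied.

Let d = days at the first rate; then 366 − d days at the second rate.
£809,000 × [4.25%·d + 1.9%·(366−d)] / 366 = £24,149.53
Solving gives d = 169, so the new rate took effect on 18 June 1996.

169 days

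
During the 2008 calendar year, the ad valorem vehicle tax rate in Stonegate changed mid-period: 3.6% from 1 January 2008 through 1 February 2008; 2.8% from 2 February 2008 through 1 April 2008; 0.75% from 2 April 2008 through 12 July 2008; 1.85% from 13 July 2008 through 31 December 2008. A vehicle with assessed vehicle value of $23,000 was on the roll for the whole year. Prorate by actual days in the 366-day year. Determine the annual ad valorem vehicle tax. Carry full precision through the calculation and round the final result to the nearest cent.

$426.00

1 January – 1 February 2008: 32 days at 3.6% → $23,000 × 3.6% × 32/366 = $72.3934
2 February – 1 April 2008: 60 days at 2.8% → $23,000 × 2.8% × 60/366 = $105.5738
2 April – 12 July 2008: 102 days at 0.75% → $23,000 × 0.75% × 102/366 = $48.0738
13 July – 31 December 2008: 172 days at 1.85% → $23,000 × 1.85% × 172/366 = $199.9617
Total = $426.0027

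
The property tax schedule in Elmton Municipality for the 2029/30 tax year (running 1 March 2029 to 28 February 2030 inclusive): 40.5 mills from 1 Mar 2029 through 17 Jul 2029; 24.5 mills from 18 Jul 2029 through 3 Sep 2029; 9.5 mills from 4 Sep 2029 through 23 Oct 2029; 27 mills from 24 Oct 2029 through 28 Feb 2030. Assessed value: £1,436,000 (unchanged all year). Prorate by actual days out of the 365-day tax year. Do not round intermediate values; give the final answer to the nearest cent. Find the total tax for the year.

£42,240.04

1 Mar – 17 Jul 2029: 139 days at 40.5 mills → £1,436,000 × 4.05% × 139/365 = £22,147.8411
18 Jul – 3 Sep 2029: 48 days at 24.5 mills → £1,436,000 × 2.45% × 48/365 = £4,626.6740
4 Sep – 23 Oct 2029: 50 days at 9.5 mills → £1,436,000 × 0.95% × 50/365 = £1,868.7671
24 Oct 2029 – 28 Feb 2030: 128 days at 27 mills → £1,436,000 × 2.7% × 128/365 = £13,596.7562
Total = £42,240.0384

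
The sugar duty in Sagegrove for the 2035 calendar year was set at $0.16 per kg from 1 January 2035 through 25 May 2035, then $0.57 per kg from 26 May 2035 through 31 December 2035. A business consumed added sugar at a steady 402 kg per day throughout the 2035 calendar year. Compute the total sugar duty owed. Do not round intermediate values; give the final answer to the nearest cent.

1 January – 25 May 2035: 145 days × 402 kg/day = 58,290 kg at $0.16/kg → $9,326.40
26 May – 31 December 2035: 220 days × 402 kg/day = 88,440 kg at $0.57/kg → $50,410.80

$59,737.20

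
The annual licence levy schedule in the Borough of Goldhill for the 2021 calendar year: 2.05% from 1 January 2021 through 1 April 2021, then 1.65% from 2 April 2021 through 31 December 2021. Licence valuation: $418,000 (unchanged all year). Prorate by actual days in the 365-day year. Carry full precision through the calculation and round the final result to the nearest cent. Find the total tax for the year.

$7,313.85

1 January – 1 April 2021: 91 days at 2.05% → $418,000 × 2.05% × 91/365 = $2,136.3808
2 April – 31 December 2021: 274 days at 1.65% → $418,000 × 1.65% × 274/365 = $5,177.4740
Total = $7,313.8548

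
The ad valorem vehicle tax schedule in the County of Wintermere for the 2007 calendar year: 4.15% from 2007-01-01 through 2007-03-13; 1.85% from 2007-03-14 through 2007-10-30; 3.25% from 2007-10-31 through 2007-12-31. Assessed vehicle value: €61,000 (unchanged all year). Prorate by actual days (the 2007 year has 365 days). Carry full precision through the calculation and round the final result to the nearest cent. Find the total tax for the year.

€1,550.32

2007-01-01 to 2007-03-13: 72 days at 4.15% → €61,000 × 4.15% × 72/365 = €499.3644
2007-03-14 to 2007-10-30: 231 days at 1.85% → €61,000 × 1.85% × 231/365 = €714.2014
2007-10-31 to 2007-12-31: 62 days at 3.25% → €61,000 × 3.25% × 62/365 = €336.7534
Total = €1,550.3192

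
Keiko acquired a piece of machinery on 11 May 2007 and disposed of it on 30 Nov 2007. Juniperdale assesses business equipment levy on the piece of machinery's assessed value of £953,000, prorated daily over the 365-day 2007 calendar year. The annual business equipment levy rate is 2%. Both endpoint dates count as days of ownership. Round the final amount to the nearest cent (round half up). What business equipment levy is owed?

£10,652.71

Days held (11 May – 30 Nov 2007): 204 out of 365
Tax = £953,000 × 2% × 204/365 = £10,652.7123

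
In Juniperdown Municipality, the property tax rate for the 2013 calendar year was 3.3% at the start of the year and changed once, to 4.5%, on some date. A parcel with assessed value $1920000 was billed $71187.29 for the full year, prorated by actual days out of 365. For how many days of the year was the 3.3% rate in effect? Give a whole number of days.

Let d = days at the first rate; then 365 − d days at the second rate.
$1920000 × [3.3%·d + 4.5%·(365−d)] / 365 = $71187.29
Solving gives d = 241, so the new rate took effect on August 30, 2013.

241 days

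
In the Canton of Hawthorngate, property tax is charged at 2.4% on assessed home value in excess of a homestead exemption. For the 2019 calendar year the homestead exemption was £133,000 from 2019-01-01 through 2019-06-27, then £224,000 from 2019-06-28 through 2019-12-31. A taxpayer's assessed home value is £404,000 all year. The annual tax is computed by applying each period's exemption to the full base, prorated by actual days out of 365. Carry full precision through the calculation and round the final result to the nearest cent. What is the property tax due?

2019-01-01 to 2019-06-27: 178 days, exemption £133,000 → (£404,000 − £133,000) × 2.4% × 178/365 = £3,171.8137
2019-06-28 to 2019-12-31: 187 days, exemption £224,000 → (£404,000 − £224,000) × 2.4% × 187/365 = £2,213.2603
Total = £5,385.0740

£5,385.07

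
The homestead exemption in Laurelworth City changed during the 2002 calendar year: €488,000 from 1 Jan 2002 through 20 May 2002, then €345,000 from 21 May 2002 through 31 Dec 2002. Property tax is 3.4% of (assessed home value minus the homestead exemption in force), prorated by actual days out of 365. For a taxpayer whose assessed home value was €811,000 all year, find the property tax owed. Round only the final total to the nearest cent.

€13,979.12

1 Jan – 20 May 2002: 140 days, exemption €488,000 → (€811,000 − €488,000) × 3.4% × 140/365 = €4,212.2740
21 May – 31 Dec 2002: 225 days, exemption €345,000 → (€811,000 − €345,000) × 3.4% × 225/365 = €9,766.8493
Total = €13,979.1233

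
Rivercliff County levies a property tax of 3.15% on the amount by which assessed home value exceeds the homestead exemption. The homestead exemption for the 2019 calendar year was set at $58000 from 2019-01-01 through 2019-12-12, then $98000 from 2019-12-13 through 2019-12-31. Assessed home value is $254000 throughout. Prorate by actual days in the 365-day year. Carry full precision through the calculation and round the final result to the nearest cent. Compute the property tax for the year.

2019-01-01 to 2019-12-12: 346 days, exemption $58000 → ($254000 − $58000) × 3.15% × 346/365 = $5852.6137
2019-12-13 to 2019-12-31: 19 days, exemption $98000 → ($254000 − $98000) × 3.15% × 19/365 = $255.7973
Total = $6108.4110

$6108.41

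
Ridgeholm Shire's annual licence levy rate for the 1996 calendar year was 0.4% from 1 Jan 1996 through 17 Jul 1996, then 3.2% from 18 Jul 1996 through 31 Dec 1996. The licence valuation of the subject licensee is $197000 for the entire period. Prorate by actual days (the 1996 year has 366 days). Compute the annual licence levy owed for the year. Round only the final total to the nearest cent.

1 Jan – 17 Jul 1996: 199 days at 0.4% → $197000 × 0.4% × 199/366 = $428.4481
18 Jul – 31 Dec 1996: 167 days at 3.2% → $197000 × 3.2% × 167/366 = $2876.4153
Total = $3304.8634

$3304.86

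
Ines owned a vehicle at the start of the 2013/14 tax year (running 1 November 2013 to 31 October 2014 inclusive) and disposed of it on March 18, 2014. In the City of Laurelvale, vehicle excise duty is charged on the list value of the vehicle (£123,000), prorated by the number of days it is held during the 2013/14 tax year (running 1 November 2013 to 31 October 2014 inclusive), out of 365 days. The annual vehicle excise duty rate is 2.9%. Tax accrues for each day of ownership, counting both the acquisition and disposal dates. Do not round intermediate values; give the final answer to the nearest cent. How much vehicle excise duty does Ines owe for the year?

£1,348.62

Days held (November 1, 2013 – March 18, 2014): 138 out of 365
Tax = £123,000 × 2.9% × 138/365 = £1,348.6192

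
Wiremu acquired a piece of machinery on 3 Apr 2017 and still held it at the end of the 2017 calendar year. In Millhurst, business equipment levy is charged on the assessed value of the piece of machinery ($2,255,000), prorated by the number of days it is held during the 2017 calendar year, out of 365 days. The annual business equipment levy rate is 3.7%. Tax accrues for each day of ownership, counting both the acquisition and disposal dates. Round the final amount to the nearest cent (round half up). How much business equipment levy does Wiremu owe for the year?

Days held (3 Apr – 31 Dec 2017): 273 out of 365
Tax = $2,255,000 × 3.7% × 273/365 = $62,404.8082

$62,404.81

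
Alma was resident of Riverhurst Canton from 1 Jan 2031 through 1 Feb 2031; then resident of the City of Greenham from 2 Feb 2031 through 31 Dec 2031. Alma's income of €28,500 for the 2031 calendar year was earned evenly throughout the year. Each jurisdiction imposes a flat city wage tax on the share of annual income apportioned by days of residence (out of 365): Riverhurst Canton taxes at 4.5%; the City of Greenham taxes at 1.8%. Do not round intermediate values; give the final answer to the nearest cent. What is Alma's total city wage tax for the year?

€580.46

Riverhurst Canton, 1 Jan – 1 Feb 2031: 32 days → €28,500 × 4.5% × 32/365 = €112.4384
The City of Greenham, 2 Feb – 31 Dec 2031: 333 days → €28,500 × 1.8% × 333/365 = €468.0247
Total = €580.4630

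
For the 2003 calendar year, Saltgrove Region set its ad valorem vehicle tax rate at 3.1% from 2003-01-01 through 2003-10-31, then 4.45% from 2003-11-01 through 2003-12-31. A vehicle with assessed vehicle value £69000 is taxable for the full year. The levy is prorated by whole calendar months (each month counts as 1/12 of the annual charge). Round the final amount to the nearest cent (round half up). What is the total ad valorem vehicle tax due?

£2294.25

2003-01-01 to 2003-10-31: 10 months at 3.1% → £69000 × 3.1% × 10/12 = £1782.5000
2003-11-01 to 2003-12-31: 2 months at 4.45% → £69000 × 4.45% × 2/12 = £511.7500
Total = £2294.2500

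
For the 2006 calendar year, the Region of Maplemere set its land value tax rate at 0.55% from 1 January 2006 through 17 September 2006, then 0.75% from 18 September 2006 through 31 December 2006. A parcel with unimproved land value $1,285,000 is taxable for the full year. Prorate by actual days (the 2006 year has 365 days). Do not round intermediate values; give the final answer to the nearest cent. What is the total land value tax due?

1 January – 17 September 2006: 260 days at 0.55% → $1,285,000 × 0.55% × 260/365 = $5,034.3836
18 September – 31 December 2006: 105 days at 0.75% → $1,285,000 × 0.75% × 105/365 = $2,772.4315
Total = $7,806.8151

$7,806.82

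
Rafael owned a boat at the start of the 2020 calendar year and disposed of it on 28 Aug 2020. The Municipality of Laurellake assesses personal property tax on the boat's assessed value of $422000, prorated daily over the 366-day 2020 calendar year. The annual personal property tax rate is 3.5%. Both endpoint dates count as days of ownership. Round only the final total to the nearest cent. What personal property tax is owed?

Days held (1 Jan – 28 Aug 2020): 241 out of 366
Tax = $422000 × 3.5% × 241/366 = $9725.6011

$9725.60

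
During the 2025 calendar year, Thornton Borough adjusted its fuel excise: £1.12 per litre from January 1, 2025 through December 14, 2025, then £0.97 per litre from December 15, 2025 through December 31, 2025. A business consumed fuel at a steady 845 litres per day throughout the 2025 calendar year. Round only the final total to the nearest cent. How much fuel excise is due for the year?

£343,281.25

January 1 – December 14, 2025: 348 days × 845 litres/day = 294,060 litres at £1.12/litre → £329,347.20
December 15 – December 31, 2025: 17 days × 845 litres/day = 14,365 litres at £0.97/litre → £13,934.05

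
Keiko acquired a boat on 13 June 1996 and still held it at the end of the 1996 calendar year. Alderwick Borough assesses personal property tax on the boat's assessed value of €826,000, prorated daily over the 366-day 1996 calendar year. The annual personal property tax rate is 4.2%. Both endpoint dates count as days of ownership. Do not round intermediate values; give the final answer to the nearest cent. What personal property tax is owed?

Days held (13 June – 31 December 1996): 202 out of 366
Tax = €826,000 × 4.2% × 202/366 = €19,146.9508

€19,146.95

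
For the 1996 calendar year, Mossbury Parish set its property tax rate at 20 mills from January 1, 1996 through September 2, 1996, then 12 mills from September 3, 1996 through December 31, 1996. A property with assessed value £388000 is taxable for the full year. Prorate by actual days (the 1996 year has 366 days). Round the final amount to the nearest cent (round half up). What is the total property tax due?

£6742.30

January 1 – September 2, 1996: 246 days at 20 mills → £388000 × 2% × 246/366 = £5215.7377
September 3 – December 31, 1996: 120 days at 12 mills → £388000 × 1.2% × 120/366 = £1526.5574
Total = £6742.2951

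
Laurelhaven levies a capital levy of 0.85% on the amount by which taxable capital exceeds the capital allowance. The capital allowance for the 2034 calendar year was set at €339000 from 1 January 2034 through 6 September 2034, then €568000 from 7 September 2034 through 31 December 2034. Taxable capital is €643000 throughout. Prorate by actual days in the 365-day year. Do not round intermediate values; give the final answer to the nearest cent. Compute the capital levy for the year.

€1965.39

1 January – 6 September 2034: 249 days, exemption €339000 → (€643000 − €339000) × 0.85% × 249/365 = €1762.7836
7 September – 31 December 2034: 116 days, exemption €568000 → (€643000 − €568000) × 0.85% × 116/365 = €202.6027
Total = €1965.3863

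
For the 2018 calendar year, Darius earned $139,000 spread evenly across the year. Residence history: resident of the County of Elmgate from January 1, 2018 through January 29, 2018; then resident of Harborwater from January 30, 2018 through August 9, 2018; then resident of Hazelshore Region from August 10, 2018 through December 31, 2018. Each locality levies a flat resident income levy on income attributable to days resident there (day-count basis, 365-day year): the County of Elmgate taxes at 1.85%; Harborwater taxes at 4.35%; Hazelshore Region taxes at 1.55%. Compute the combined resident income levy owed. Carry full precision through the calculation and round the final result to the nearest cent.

The County of Elmgate, January 1 – January 29, 2018: 29 days → $139,000 × 1.85% × 29/365 = $204.3110
Harborwater, January 30 – August 9, 2018: 192 days → $139,000 × 4.35% × 192/365 = $3,180.6247
Hazelshore Region, August 10 – December 31, 2018: 144 days → $139,000 × 1.55% × 144/365 = $849.9945
Total = $4,234.9301

$4,234.93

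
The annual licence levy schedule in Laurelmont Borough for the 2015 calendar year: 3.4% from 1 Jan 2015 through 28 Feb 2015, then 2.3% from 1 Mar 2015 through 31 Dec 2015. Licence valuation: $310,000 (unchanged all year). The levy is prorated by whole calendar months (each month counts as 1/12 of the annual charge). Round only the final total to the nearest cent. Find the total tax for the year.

1 Jan – 28 Feb 2015: 2 months at 3.4% → $310,000 × 3.4% × 2/12 = $1,756.6667
1 Mar – 31 Dec 2015: 10 months at 2.3% → $310,000 × 2.3% × 10/12 = $5,941.6667
Total = $7,698.3333

$7,698.33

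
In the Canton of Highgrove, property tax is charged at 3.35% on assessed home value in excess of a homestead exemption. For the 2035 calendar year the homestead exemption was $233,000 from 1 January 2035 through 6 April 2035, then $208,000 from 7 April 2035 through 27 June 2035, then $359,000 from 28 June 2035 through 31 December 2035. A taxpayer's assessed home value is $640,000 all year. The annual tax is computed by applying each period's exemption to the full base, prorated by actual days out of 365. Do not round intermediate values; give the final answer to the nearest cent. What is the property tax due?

$11,660.11

1 January – 6 April 2035: 96 days, exemption $233,000 → ($640,000 − $233,000) × 3.35% × 96/365 = $3,586.0603
7 April – 27 June 2035: 82 days, exemption $208,000 → ($640,000 − $208,000) × 3.35% × 82/365 = $3,251.2438
28 June – 31 December 2035: 187 days, exemption $359,000 → ($640,000 − $359,000) × 3.35% × 187/365 = $4,822.8068
Total = $11,660.1110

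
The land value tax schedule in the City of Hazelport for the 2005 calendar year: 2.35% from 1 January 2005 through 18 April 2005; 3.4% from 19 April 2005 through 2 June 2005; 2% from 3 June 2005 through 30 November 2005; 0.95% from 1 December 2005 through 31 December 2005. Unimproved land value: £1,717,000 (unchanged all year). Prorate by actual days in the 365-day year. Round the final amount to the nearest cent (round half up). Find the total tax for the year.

£37,550.55

1 January – 18 April 2005: 108 days at 2.35% → £1,717,000 × 2.35% × 108/365 = £11,939.0301
19 April – 2 June 2005: 45 days at 3.4% → £1,717,000 × 3.4% × 45/365 = £7,197.2877
3 June – 30 November 2005: 181 days at 2% → £1,717,000 × 2% × 181/365 = £17,028.8767
1 December – 31 December 2005: 31 days at 0.95% → £1,717,000 × 0.95% × 31/365 = £1,385.3603
Total = £37,550.5548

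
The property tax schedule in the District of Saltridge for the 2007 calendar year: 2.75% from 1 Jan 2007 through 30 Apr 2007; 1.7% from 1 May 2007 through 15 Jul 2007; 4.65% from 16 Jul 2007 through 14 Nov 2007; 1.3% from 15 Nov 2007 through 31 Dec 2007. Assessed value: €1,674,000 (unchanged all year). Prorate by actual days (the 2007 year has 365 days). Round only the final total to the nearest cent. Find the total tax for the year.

1 Jan – 30 Apr 2007: 120 days at 2.75% → €1,674,000 × 2.75% × 120/365 = €15,134.7945
1 May – 15 Jul 2007: 76 days at 1.7% → €1,674,000 × 1.7% × 76/365 = €5,925.5014
16 Jul – 14 Nov 2007: 122 days at 4.65% → €1,674,000 × 4.65% × 122/365 = €26,018.0877
15 Nov – 31 Dec 2007: 47 days at 1.3% → €1,674,000 × 1.3% × 47/365 = €2,802.2301
Total = €49,880.6137

€49,880.61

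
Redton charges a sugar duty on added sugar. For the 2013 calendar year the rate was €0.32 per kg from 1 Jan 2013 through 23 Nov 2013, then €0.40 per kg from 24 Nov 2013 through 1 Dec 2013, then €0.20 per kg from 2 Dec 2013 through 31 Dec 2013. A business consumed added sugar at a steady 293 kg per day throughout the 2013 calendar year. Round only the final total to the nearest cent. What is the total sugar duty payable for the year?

€33,355.12

1 Jan – 23 Nov 2013: 327 days × 293 kg/day = 95,811 kg at €0.32/kg → €30,659.52
24 Nov – 1 Dec 2013: 8 days × 293 kg/day = 2,344 kg at €0.40/kg → €937.60
2 Dec – 31 Dec 2013: 30 days × 293 kg/day = 8,790 kg at €0.20/kg → €1,758.00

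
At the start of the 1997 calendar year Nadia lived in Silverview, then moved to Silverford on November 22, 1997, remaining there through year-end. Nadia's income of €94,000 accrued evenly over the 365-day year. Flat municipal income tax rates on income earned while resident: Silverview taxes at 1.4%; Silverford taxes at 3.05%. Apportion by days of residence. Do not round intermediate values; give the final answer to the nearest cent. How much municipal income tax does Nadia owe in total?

€1,485.97

Silverview, January 1 – November 21, 1997: 325 days → €94,000 × 1.4% × 325/365 = €1,171.7808
Silverford, November 22 – December 31, 1997: 40 days → €94,000 × 3.05% × 40/365 = €314.1918
Total = €1,485.9726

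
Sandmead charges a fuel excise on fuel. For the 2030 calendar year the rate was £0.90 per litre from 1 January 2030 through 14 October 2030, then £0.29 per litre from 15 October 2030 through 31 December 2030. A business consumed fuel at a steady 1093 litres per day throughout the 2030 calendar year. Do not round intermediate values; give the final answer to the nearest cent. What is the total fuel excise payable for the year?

1 January – 14 October 2030: 287 days × 1093 litres/day = 313,691 litres at £0.90/litre → £282,321.90
15 October – 31 December 2030: 78 days × 1093 litres/day = 85,254 litres at £0.29/litre → £24,723.66

£307,045.56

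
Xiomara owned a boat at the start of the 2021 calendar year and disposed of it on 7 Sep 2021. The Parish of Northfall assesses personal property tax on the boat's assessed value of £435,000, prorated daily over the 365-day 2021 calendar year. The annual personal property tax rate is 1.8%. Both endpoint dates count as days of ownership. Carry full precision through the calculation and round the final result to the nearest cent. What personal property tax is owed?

Days held (1 Jan – 7 Sep 2021): 250 out of 365
Tax = £435,000 × 1.8% × 250/365 = £5,363.0137

£5,363.01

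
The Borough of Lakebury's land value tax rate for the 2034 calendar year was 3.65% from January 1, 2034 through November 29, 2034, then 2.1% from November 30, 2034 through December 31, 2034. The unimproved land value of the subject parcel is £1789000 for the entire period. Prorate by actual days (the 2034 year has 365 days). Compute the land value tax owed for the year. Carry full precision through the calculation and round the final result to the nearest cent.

January 1 – November 29, 2034: 333 days at 3.65% → £1789000 × 3.65% × 333/365 = £59573.7000
November 30 – December 31, 2034: 32 days at 2.1% → £1789000 × 2.1% × 32/365 = £3293.7205
Total = £62867.4205

£62867.42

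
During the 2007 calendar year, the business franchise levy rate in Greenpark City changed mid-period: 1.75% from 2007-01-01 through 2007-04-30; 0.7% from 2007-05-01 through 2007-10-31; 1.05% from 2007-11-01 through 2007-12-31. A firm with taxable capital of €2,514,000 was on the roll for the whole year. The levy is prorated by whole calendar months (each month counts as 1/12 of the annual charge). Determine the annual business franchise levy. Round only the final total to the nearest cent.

€27,863.50

2007-01-01 to 2007-04-30: 4 months at 1.75% → €2,514,000 × 1.75% × 4/12 = €14,665.0000
2007-05-01 to 2007-10-31: 6 months at 0.7% → €2,514,000 × 0.7% × 6/12 = €8,799.0000
2007-11-01 to 2007-12-31: 2 months at 1.05% → €2,514,000 × 1.05% × 2/12 = €4,399.5000
Total = €27,863.5000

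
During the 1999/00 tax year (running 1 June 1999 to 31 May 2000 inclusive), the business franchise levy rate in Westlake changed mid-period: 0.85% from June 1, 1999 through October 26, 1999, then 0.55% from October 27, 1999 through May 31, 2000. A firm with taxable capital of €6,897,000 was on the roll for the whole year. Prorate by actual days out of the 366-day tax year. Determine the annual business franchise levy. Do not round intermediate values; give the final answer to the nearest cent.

June 1 – October 26, 1999: 148 days at 0.85% → €6,897,000 × 0.85% × 148/366 = €23,706.0820
October 27, 1999 – May 31, 2000: 218 days at 0.55% → €6,897,000 × 0.55% × 218/366 = €22,594.2705
Total = €46,300.3525

€46,300.35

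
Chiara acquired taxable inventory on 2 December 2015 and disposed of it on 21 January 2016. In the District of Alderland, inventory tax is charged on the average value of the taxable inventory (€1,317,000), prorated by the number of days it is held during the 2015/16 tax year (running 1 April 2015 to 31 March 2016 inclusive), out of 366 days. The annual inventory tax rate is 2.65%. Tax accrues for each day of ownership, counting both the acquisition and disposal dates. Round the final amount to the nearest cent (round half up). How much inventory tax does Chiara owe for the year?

Days held (2 December 2015 – 21 January 2016): 51 out of 366
Tax = €1,317,000 × 2.65% × 51/366 = €4,863.1844

€4,863.18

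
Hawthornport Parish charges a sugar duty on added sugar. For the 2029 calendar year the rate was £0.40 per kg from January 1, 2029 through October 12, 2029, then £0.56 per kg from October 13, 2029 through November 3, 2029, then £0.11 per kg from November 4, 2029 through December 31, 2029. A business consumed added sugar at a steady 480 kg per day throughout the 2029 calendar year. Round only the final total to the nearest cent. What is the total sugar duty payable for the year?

£63,696.00

January 1 – October 12, 2029: 285 days × 480 kg/day = 136,800 kg at £0.40/kg → £54,720.00
October 13 – November 3, 2029: 22 days × 480 kg/day = 10,560 kg at £0.56/kg → £5,913.60
November 4 – December 31, 2029: 58 days × 480 kg/day = 27,840 kg at £0.11/kg → £3,062.40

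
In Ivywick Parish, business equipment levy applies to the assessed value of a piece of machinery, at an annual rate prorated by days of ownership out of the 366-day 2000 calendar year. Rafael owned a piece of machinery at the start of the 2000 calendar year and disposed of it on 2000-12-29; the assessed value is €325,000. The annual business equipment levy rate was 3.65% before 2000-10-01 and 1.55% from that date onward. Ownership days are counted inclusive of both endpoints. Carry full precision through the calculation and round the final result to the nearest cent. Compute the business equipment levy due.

2000-01-01 to 2000-09-30: 274 days at 3.65% → €325,000 × 3.65% × 274/366 = €8,880.6694
2000-10-01 to 2000-12-29: 90 days at 1.55% → €325,000 × 1.55% × 90/366 = €1,238.7295
Total = €10,119.3989

€10,119.40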